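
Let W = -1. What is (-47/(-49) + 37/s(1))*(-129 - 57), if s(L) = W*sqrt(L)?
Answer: 328476/49 ≈ 6703.6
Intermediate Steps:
s(L) = -sqrt(L)
(-47/(-49) + 37/s(1))*(-129 - 57) = (-47/(-49) + 37/((-sqrt(1))))*(-129 - 57) = (-47*(-1/49) + 37/((-1*1)))*(-186) = (47/49 + 37/(-1))*(-186) = (47/49 + 37*(-1))*(-186) = (47/49 - 37)*(-186) = -1766/49*(-186) = 328476/49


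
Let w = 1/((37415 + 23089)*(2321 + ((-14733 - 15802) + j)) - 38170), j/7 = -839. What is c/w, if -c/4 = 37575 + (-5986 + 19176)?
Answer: 418798663935080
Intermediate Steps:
j = -5873 (j = 7*(-839) = -5873)
c = -203060 (c = -4*(37575 + (-5986 + 19176)) = -4*(37575 + 13190) = -4*50765 = -203060)
w = -1/2062438018 (w = 1/((37415 + 23089)*(2321 + ((-14733 - 15802) - 5873)) - 38170) = 1/(60504*(2321 + (-30535 - 5873)) - 38170) = 1/(60504*(2321 - 36408) - 38170) = 1/(60504*(-34087) - 38170) = 1/(-2062399848 - 38170) = 1/(-2062438018) = -1/2062438018 ≈ -4.8486e-10)
c/w = -203060/(-1/2062438018) = -203060*(-2062438018) = 418798663935080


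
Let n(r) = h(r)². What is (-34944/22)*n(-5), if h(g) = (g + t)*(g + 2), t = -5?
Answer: -15724800/11 ≈ -1.4295e+6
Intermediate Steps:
h(g) = (-5 + g)*(2 + g) (h(g) = (g - 5)*(g + 2) = (-5 + g)*(2 + g))
n(r) = (-10 + r² - 3*r)²
(-34944/22)*n(-5) = (-34944/22)*(-10 + (-5)² - 3*(-5))² = (-34944/22)*(-10 + 25 + 15)² = -168*104/11*30² = -17472/11*900 = -15724800/11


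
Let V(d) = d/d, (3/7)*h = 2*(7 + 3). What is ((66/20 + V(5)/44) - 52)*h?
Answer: -74963/33 ≈ -2271.6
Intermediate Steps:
h = 140/3 (h = 7*(2*(7 + 3))/3 = 7*(2*10)/3 = (7/3)*20 = 140/3 ≈ 46.667)
V(d) = 1
((66/20 + V(5)/44) - 52)*h = ((66/20 + 1/44) - 52)*(140/3) = ((66*(1/20) + 1*(1/44)) - 52)*(140/3) = ((33/10 + 1/44) - 52)*(140/3) = (731/220 - 52)*(140/3) = -10709/220*140/3 = -74963/33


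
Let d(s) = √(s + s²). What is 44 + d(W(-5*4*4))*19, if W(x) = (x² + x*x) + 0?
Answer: 44 + 1520*√25602 ≈ 2.4325e+5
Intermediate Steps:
W(x) = 2*x² (W(x) = (x² + x²) + 0 = 2*x² + 0 = 2*x²)
44 + d(W(-5*4*4))*19 = 44 + √((2*(-5*4*4)²)*(1 + 2*(-5*4*4)²))*19 = 44 + √((2*(-20*4)²)*(1 + 2*(-20*4)²))*19 = 44 + √((2*(-80)²)*(1 + 2*(-80)²))*19 = 44 + √((2*6400)*(1 + 2*6400))*19 = 44 + √(12800*(1 + 12800))*19 = 44 + √(12800*12801)*19 = 44 + √163852800*19 = 44 + (80*√25602)*19 = 44 + 1520*√25602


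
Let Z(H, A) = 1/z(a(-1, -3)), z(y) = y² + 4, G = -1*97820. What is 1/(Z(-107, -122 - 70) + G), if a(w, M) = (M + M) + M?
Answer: -85/8314699 ≈ -1.0223e-5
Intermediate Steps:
a(w, M) = 3*M (a(w, M) = 2*M + M = 3*M)
G = -97820
z(y) = 4 + y²
Z(H, A) = 1/85 (Z(H, A) = 1/(4 + (3*(-3))²) = 1/(4 + (-9)²) = 1/(4 + 81) = 1/85)
1/(Z(-107, -122 - 70) + G) = 1/(1/85 - 97820) = 1/(-8314699/85) = -85/8314699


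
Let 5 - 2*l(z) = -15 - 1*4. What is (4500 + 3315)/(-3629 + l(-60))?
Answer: -7815/3617 ≈ -2.1606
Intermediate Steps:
l(z) = 12 (l(z) = 5/2 - (-15 - 1*4)/2 = 5/2 - (-15 - 4)/2 = 5/2 - ½*(-19) = 5/2 + 19/2 = 12)
(4500 + 3315)/(-3629 + l(-60)) = (4500 + 3315)/(-3629 + 12) = 7815/(-3617) = 7815*(-1/3617) = -7815/3617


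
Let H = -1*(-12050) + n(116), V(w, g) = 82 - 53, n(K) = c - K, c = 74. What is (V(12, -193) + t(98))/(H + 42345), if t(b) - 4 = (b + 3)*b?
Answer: 9931/54353 ≈ 0.18271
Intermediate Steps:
t(b) = 4 + b*(3 + b) (t(b) = 4 + (b + 3)*b = 4 + (3 + b)*b = 4 + b*(3 + b))
n(K) = 74 - K
V(w, g) = 29
H = 12008 (H = -1*(-12050) + (74 - 1*116) = 12050 + (74 - 116) = 12050 - 42 = 12008)
(V(12, -193) + t(98))/(H + 42345) = (29 + (4 + 98² + 3*98))/(12008 + 42345) = (29 + (4 + 9604 + 294))/54353 = (29 + 9902)*(1/54353) = 9931*(1/54353) = 9931/54353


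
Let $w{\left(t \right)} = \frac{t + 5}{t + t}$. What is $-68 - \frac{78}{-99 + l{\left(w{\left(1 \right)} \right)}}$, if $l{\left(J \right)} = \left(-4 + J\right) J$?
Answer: $- \frac{1143}{17} \approx -67.235$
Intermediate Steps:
$w{\left(t \right)} = \frac{5 + t}{2 t}$
$l{\left(J \right)} = J \left(-4 + J\right)$
$-68 - \frac{78}{-99 + l{\left(w{\left(1 \right)} \right)}} = -68 - \frac{78}{-99 + \frac{5 + 1}{2 \cdot 1} \left(-4 + \frac{5 + 1}{2 \cdot 1}\right)} = -68 - \frac{78}{-99 + \frac{1}{2} \cdot 1 \cdot 6 \left(-4 + \frac{1}{2} \cdot 1 \cdot 6\right)} = -68 - \frac{78}{-99 + 3 \left(-4 + 3\right)} = -68 - \frac{78}{-99 + 3 \left(-1\right)} = -68 - \frac{78}{-99 - 3} = -68 - \frac{78}{-102} = -68 - - \frac{13}{17} = -68 + \frac{13}{17} = - \frac{1143}{17}$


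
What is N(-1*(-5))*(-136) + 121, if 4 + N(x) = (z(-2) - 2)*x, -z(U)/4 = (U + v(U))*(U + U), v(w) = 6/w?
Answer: 56425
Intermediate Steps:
z(U) = -8*U*(U + 6/U) (z(U) = -4*(U + 6/U)*(U + U) = -4*(U + 6/U)*2*U = -8*U*(U + 6/U))
N(x) = -4 - 82*x (N(x) = -4 + ((-48 - 8*(-2)²) - 2)*x = -4 + ((-48 - 8*4) - 2)*x = -4 + ((-48 - 32) - 2)*x = -4 + (-80 - 2)*x = -4 - 82*x)
N(-1*(-5))*(-136) + 121 = (-4 - (-82)*(-5))*(-136) + 121 = (-4 - 82*5)*(-136) + 121 = (-4 - 410)*(-136) + 121 = -414*(-136) + 121 = 56304 + 121 = 56425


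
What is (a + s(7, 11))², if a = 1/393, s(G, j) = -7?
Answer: 7562500/154449 ≈ 48.964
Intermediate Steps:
a = 1/393 ≈ 0.0025445
(a + s(7, 11))² = (1/393 - 7)² = (-2750/393)² = 7562500/154449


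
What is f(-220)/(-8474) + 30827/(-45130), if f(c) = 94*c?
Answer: 336030201/191215810 ≈ 1.7573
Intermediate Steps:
f(-220)/(-8474) + 30827/(-45130) = (94*(-220))/(-8474) + 30827/(-45130) = -20680*(-1/8474) + 30827*(-1/45130) = 10340/4237 - 30827/45130 = 336030201/191215810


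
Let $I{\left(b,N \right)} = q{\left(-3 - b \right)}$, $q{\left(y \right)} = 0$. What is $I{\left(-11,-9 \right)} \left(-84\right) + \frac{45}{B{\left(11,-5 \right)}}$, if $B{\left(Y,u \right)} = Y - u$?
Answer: $\frac{45}{16} \approx 2.8125$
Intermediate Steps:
$I{\left(b,N \right)} = 0$
$I{\left(-11,-9 \right)} \left(-84\right) + \frac{45}{B{\left(11,-5 \right)}} = 0 \left(-84\right) + \frac{45}{11 - -5} = 0 + \frac{45}{11 + 5} = 0 + \frac{45}{16} = \frac{45}{16}$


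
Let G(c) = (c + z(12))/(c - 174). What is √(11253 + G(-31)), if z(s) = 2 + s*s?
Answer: 5*√756614/41 ≈ 106.08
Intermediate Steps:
z(s) = 2 + s²
G(c) = (146 + c)/(-174 + c) (G(c) = (c + (2 + 12²))/(c - 174) = (c + (2 + 144))/(-174 + c) = (c + 146)/(-174 + c) = (146 + c)/(-174 + c))
√(11253 + G(-31)) = √(11253 + (146 - 31)/(-174 - 31)) = √(11253 + 115/(-205)) = √(11253 - 1/205*115) = √(11253 - 23/41) = √(461350/41) = 5*√756614/41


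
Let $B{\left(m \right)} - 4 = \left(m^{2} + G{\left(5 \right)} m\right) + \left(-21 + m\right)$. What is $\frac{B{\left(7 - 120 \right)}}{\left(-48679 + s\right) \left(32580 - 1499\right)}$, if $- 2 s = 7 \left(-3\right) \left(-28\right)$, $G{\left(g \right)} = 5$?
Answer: $- \frac{12074}{1522129813} \approx -7.9323 \cdot 10^{-6}$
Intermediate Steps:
$s = -294$ ($s = - \frac{7 \left(-3\right) \left(-28\right)}{2} = - \frac{\left(-21\right) \left(-28\right)}{2} = \left(- \frac{1}{2}\right) 588 = -294$)
$B{\left(m \right)} = -17 + m^{2} + 6 m$ ($B{\left(m \right)} = 4 + \left(\left(m^{2} + 5 m\right) + \left(-21 + m\right)\right) = 4 + \left(-21 + m^{2} + 6 m\right) = -17 + m^{2} + 6 m$)
$\frac{B{\left(7 - 120 \right)}}{\left(-48679 + s\right) \left(32580 - 1499\right)} = \frac{-17 + \left(7 - 120\right)^{2} + 6 \left(7 - 120\right)}{\left(-48679 - 294\right) \left(32580 - 1499\right)} = \frac{-17 + \left(7 - 120\right)^{2} + 6 \left(7 - 120\right)}{\left(-48973\right) 31081} = \frac{-17 + \left(-113\right)^{2} + 6 \left(-113\right)}{-1522129813} = \left(-17 + 12769 - 678\right) \left(- \frac{1}{1522129813}\right) = 12074 \left(- \frac{1}{1522129813}\right) = - \frac{12074}{1522129813}$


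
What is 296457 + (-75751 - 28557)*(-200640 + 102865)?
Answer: 10199011157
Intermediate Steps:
296457 + (-75751 - 28557)*(-200640 + 102865) = 296457 - 104308*(-97775) = 296457 + 10198714700 = 10199011157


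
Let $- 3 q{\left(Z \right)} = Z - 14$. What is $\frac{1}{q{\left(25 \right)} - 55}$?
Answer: $- \frac{3}{176} \approx -0.017045$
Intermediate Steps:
$q{\left(Z \right)} = \frac{14}{3} - \frac{Z}{3}$ ($q{\left(Z \right)} = - \frac{Z - 14}{3} = - \frac{-14 + Z}{3} = \frac{14}{3} - \frac{Z}{3}$)
$\frac{1}{q{\left(25 \right)} - 55} = \frac{1}{\left(\frac{14}{3} - \frac{25}{3}\right) - 55} = \frac{1}{- \frac{11}{3} - 55} = \frac{1}{- \frac{176}{3}} = - \frac{3}{176}$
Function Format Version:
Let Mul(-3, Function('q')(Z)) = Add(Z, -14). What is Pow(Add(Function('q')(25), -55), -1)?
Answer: Rational(-3, 176) ≈ -0.017045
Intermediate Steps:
Function('q')(Z) = Add(Rational(14, 3), Mul(Rational(-1, 3), Z)) (Function('q')(Z) = Mul(Rational(-1, 3), Add(Z, -14)) = Mul(Rational(-1, 3), Add(-14, Z)) = Add(Rational(14, 3), Mul(Rational(-1, 3), Z)))
Pow(Add(Function('q')(25), -55), -1) = Pow(Add(Add(Rational(14, 3), Mul(Rational(-1, 3), 25)), -55), -1) = Pow(Add(Add(Rational(14, 3), Rational(-25, 3)), -55), -1) = Pow(Add(Rational(-11, 3), -55), -1) = Pow(Rational(-176, 3), -1) = Rational(-3, 176)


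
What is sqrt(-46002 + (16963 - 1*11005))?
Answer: 2*I*sqrt(10011) ≈ 200.11*I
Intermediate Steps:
sqrt(-46002 + (16963 - 1*11005)) = sqrt(-46002 + (16963 - 11005)) = sqrt(-46002 + 5958) = sqrt(-40044) = 2*I*sqrt(10011)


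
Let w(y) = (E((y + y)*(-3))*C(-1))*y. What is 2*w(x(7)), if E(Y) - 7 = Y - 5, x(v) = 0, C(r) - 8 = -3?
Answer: 0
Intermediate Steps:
C(r) = 5 (C(r) = 8 - 3 = 5)
E(Y) = 2 + Y (E(Y) = 7 + (Y - 5) = 7 + (-5 + Y) = 2 + Y)
w(y) = y*(10 - 30*y) (w(y) = ((2 + (y + y)*(-3))*5)*y = ((2 + (2*y)*(-3))*5)*y = ((2 - 6*y)*5)*y = (10 - 30*y)*y = y*(10 - 30*y))
2*w(x(7)) = 2*(10*0*(1 - 3*0)) = 2*(10*0*(1 + 0)) = 2*(10*0*1) = 2*0 = 0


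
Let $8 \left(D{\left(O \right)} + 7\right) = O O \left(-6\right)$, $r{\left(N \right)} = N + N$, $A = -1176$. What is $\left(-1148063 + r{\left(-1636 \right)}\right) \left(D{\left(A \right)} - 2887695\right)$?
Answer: $4518913886890$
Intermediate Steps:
$r{\left(N \right)} = 2 N$
$D{\left(O \right)} = -7 - \frac{3 O^{2}}{4}$ ($D{\left(O \right)} = -7 + \frac{O O \left(-6\right)}{8} = -7 + \frac{O^{2} \left(-6\right)}{8} = -7 + \frac{\left(-6\right) O^{2}}{8} = -7 - \frac{3 O^{2}}{4}$)
$\left(-1148063 + r{\left(-1636 \right)}\right) \left(D{\left(A \right)} - 2887695\right) = \left(-1148063 + 2 \left(-1636\right)\right) \left(\left(-7 - \frac{3 \left(-1176\right)^{2}}{4}\right) - 2887695\right) = \left(-1148063 - 3272\right) \left(\left(-7 - 1037232\right) - 2887695\right) = - 1151335 \left(\left(-7 - 1037232\right) - 2887695\right) = - 1151335 \left(-1037239 - 2887695\right) = \left(-1151335\right) \left(-3924934\right) = 4518913886890$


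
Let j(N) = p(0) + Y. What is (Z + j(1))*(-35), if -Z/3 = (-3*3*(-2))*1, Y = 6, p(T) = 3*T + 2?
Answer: 1610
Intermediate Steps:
p(T) = 2 + 3*T
j(N) = 8 (j(N) = (2 + 3*0) + 6 = (2 + 0) + 6 = 2 + 6 = 8)
Z = -54 (Z = -3*-3*3*(-2) = -3*(-9*(-2)) = -54 ≈ -54.000)
(Z + j(1))*(-35) = (-54 + 8)*(-35) = -46*(-35) = 1610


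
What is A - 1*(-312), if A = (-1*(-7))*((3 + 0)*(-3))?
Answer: 249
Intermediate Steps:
A = -63 (A = 7*(3*(-3)) = 7*(-9) = -63)
A - 1*(-312) = -63 - 1*(-312) = -63 + 312 = 249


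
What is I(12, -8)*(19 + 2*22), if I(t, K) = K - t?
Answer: -1260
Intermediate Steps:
I(12, -8)*(19 + 2*22) = (-8 - 1*12)*(19 + 2*22) = (-8 - 12)*(19 + 44) = -20*63 = -1260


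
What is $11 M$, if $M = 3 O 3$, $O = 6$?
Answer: $594$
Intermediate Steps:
$M = 54$ ($M = 3 \cdot 6 \cdot 3 = 18 \cdot 3 = 54$)
$11 M = 11 \cdot 54 = 594$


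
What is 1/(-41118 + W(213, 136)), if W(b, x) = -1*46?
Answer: -1/41164 ≈ -2.4293e-5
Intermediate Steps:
W(b, x) = -46
1/(-41118 + W(213, 136)) = 1/(-41118 - 46) = 1/(-41164) = -1/41164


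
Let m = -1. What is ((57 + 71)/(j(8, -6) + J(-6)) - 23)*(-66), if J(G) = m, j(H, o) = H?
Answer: 2178/7 ≈ 311.14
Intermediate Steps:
J(G) = -1
((57 + 71)/(j(8, -6) + J(-6)) - 23)*(-66) = ((57 + 71)/(8 - 1) - 23)*(-66) = (128/7 - 23)*(-66) = -33/7*(-66) = 2178/7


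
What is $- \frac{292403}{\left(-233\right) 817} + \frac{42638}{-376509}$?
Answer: $\frac{101975748809}{71672629749} \approx 1.4228$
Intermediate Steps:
$- \frac{292403}{\left(-233\right) 817} + \frac{42638}{-376509} = - \frac{292403}{-190361} + 42638 \left(- \frac{1}{376509}\right) = \left(-292403\right) \left(- \frac{1}{190361}\right) - \frac{42638}{376509} = \frac{292403}{190361} - \frac{42638}{376509} = \frac{101975748809}{71672629749}$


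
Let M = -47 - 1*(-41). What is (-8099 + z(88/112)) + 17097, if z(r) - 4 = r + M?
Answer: 125955/14 ≈ 8996.8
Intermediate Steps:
M = -6 (M = -47 + 41 = -6)
z(r) = -2 + r (z(r) = 4 + (r - 6) = 4 + (-6 + r) = -2 + r)
(-8099 + z(88/112)) + 17097 = (-8099 + (-2 + 88/112)) + 17097 = (-8099 + (-2 + 88*(1/112))) + 17097 = (-8099 + (-2 + 11/14)) + 17097 = (-8099 - 17/14) + 17097 = -113403/14 + 17097 = 125955/14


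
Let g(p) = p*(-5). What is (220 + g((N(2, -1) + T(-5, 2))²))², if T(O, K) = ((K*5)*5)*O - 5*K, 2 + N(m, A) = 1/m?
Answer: 1868046565225/16 ≈ 1.1675e+11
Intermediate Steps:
N(m, A) = -2 + 1/m
T(O, K) = -5*K + 25*K*O (T(O, K) = ((5*K)*5)*O - 5*K = (25*K)*O - 5*K = 25*K*O - 5*K = -5*K + 25*K*O)
g(p) = -5*p
(220 + g((N(2, -1) + T(-5, 2))²))² = (220 - 5*((-2 + 1/2) + 5*2*(-1 + 5*(-5)))²)² = (220 - 5*((-2 + ½) + 5*2*(-1 - 25))²)² = (220 - 5*(-3/2 + 5*2*(-26))²)² = (220 - 5*(-3/2 - 260)²)² = (220 - 5*(-523/2)²)² = (220 - 5*273529/4)² = (220 - 1367645/4)² = (-1366765/4)² = 1868046565225/16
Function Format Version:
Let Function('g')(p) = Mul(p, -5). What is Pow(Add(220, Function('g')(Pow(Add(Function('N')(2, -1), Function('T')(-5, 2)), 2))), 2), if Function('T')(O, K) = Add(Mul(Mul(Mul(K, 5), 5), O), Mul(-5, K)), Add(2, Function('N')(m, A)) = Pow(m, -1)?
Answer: Rational(1868046565225, 16) ≈ 1.1675e+11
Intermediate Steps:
Function('N')(m, A) = Add(-2, Pow(m, -1))
Function('T')(O, K) = Add(Mul(-5, K), Mul(25, K, O)) (Function('T')(O, K) = Add(Mul(Mul(Mul(5, K), 5), O), Mul(-5, K)) = Add(Mul(Mul(25, K), O), Mul(-5, K)) = Add(Mul(25, K, O), Mul(-5, K)) = Add(Mul(-5, K), Mul(25, K, O)))
Function('g')(p) = Mul(-5, p)
Pow(Add(220, Function('g')(Pow(Add(Function('N')(2, -1), Function('T')(-5, 2)), 2))), 2) = Pow(Add(220, Mul(-5, Pow(Add(Add(-2, Pow(2, -1)), Mul(5, 2, Add(-1, Mul(5, -5)))), 2))), 2) = Pow(Add(220, Mul(-5, Pow(Add(Add(-2, Rational(1, 2)), Mul(5, 2, Add(-1, -25))), 2))), 2) = Pow(Add(220, Mul(-5, Pow(Add(Rational(-3, 2), Mul(5, 2, -26)), 2))), 2) = Pow(Add(220, Mul(-5, Pow(Add(Rational(-3, 2), -260), 2))), 2) = Pow(Add(220, Mul(-5, Pow(Rational(-523, 2), 2))), 2) = Pow(Add(220, Mul(-5, Rational(273529, 4))), 2) = Pow(Add(220, Rational(-1367645, 4)), 2) = Pow(Rational(-1366765, 4), 2) = Rational(1868046565225, 16)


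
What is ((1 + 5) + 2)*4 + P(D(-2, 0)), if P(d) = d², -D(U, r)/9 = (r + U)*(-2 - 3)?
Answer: 8132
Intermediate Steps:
D(U, r) = 45*U + 45*r (D(U, r) = -9*(r + U)*(-2 - 3) = -9*(U + r)*(-5) = -9*(-5*U - 5*r) = 45*U + 45*r)
((1 + 5) + 2)*4 + P(D(-2, 0)) = ((1 + 5) + 2)*4 + (45*(-2) + 45*0)² = (6 + 2)*4 + (-90 + 0)² = 8*4 + (-90)² = 32 + 8100 = 8132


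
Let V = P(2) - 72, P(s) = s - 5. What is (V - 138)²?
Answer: 45369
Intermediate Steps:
P(s) = -5 + s
V = -75 (V = (-5 + 2) - 72 = -3 - 72 = -75)
(V - 138)² = (-75 - 138)² = (-213)² = 45369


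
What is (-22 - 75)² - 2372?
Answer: 7037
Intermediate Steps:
(-22 - 75)² - 2372 = (-97)² - 2372 = 9409 - 2372 = 7037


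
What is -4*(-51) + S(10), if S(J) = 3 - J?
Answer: 197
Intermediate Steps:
-4*(-51) + S(10) = -4*(-51) + (3 - 1*10) = 204 + (3 - 10) = 204 - 7 = 197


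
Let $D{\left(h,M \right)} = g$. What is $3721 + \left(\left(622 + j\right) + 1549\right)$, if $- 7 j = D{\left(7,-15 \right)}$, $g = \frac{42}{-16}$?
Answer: $\frac{47139}{8} \approx 5892.4$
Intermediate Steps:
$g = - \frac{21}{8}$ ($g = 42 \left(- \frac{1}{16}\right) = - \frac{21}{8} \approx -2.625$)
$D{\left(h,M \right)} = - \frac{21}{8}$
$j = \frac{3}{8}$ ($j = \left(- \frac{1}{7}\right) \left(- \frac{21}{8}\right) = \frac{3}{8} \approx 0.375$)
$3721 + \left(\left(622 + j\right) + 1549\right) = 3721 + \left(\left(622 + \frac{3}{8}\right) + 1549\right) = 3721 + \left(\frac{4979}{8} + 1549\right) = 3721 + \frac{17371}{8} = \frac{47139}{8}$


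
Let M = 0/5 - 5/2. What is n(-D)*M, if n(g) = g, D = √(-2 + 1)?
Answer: 5*I/2 ≈ 2.5*I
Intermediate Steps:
D = I (D = √(-1) = I ≈ 1.0*I)
M = -5/2 (M = 0*(⅕) - 5*½ = 0 - 5/2 = -5/2 ≈ -2.5000)
n(-D)*M = -I*(-5/2) = 5*I/2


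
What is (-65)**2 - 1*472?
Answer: 3753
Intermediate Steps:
(-65)**2 - 1*472 = 4225 - 472 = 3753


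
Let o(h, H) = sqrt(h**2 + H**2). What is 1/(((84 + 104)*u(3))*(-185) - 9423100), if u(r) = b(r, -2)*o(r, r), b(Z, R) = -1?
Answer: -94231/887730399388 - 5217*sqrt(2)/4438651996940 ≈ -1.0781e-7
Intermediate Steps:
o(h, H) = sqrt(H**2 + h**2)
u(r) = -sqrt(2)*sqrt(r**2) (u(r) = -sqrt(r**2 + r**2) = -sqrt(2*r**2) = -sqrt(2)*sqrt(r**2))
1/(((84 + 104)*u(3))*(-185) - 9423100) = 1/(((84 + 104)*(-sqrt(2)*sqrt(3**2)))*(-185) - 9423100) = 1/((188*(-sqrt(2)*sqrt(9)))*(-185) - 9423100) = 1/((188*(-1*sqrt(2)*3))*(-185) - 9423100) = 1/((188*(-3*sqrt(2)))*(-185) - 9423100) = 1/(-564*sqrt(2)*(-185) - 9423100) = 1/(104340*sqrt(2) - 9423100) = 1/(-9423100 + 104340*sqrt(2))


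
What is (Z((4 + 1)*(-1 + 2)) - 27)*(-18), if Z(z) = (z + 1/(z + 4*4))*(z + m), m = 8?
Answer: -4866/7 ≈ -695.14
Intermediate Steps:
Z(z) = (8 + z)*(z + 1/(16 + z)) (Z(z) = (z + 1/(z + 4*4))*(z + 8) = (z + 1/(z + 16))*(8 + z) = (z + 1/(16 + z))*(8 + z) = (8 + z)*(z + 1/(16 + z)))
(Z((4 + 1)*(-1 + 2)) - 27)*(-18) = ((8 + ((4 + 1)*(-1 + 2))³ + 24*((4 + 1)*(-1 + 2))² + 129*((4 + 1)*(-1 + 2)))/(16 + (4 + 1)*(-1 + 2)) - 27)*(-18) = ((8 + (5*1)³ + 24*(5*1)² + 129*(5*1))/(16 + 5*1) - 27)*(-18) = ((8 + 5³ + 24*5² + 129*5)/(16 + 5) - 27)*(-18) = ((8 + 125 + 24*25 + 645)/21 - 27)*(-18) = ((8 + 125 + 600 + 645)/21 - 27)*(-18) = ((1/21)*1378 - 27)*(-18) = (1378/21 - 27)*(-18) = (811/21)*(-18) = -4866/7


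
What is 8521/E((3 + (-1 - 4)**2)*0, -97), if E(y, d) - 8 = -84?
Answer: -8521/76 ≈ -112.12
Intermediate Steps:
E(y, d) = -76 (E(y, d) = 8 - 84 = -76)
8521/E((3 + (-1 - 4)**2)*0, -97) = 8521/(-76) = 8521*(-1/76) = -8521/76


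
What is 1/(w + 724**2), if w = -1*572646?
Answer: -1/48470 ≈ -2.0631e-5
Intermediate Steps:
w = -572646
1/(w + 724**2) = 1/(-572646 + 724**2) = 1/(-572646 + 524176) = 1/(-48470) = -1/48470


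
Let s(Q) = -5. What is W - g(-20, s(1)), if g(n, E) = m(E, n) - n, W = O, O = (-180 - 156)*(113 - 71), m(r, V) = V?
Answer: -14112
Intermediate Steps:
O = -14112 (O = -336*42 = -14112)
W = -14112
g(n, E) = 0 (g(n, E) = n - n = 0)
W - g(-20, s(1)) = -14112 - 1*0 = -14112 + 0 = -14112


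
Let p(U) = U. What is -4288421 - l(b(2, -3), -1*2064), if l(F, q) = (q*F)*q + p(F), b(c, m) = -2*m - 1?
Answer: -25588906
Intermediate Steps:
b(c, m) = -1 - 2*m
l(F, q) = F + F*q² (l(F, q) = (q*F)*q + F = (F*q)*q + F = F*q² + F = F + F*q²)
-4288421 - l(b(2, -3), -1*2064) = -4288421 - (-1 - 2*(-3))*(1 + (-1*2064)²) = -4288421 - (-1 + 6)*(1 + (-2064)²) = -4288421 - 5*(1 + 4260096) = -4288421 - 5*4260097 = -4288421 - 1*21300485 = -4288421 - 21300485 = -25588906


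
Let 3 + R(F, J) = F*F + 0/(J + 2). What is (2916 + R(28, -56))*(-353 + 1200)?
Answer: 3131359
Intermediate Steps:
R(F, J) = -3 + F² (R(F, J) = -3 + (F*F + 0/(J + 2)) = -3 + (F² + 0/(2 + J)) = -3 + (F² + 0) = -3 + F²)
(2916 + R(28, -56))*(-353 + 1200) = (2916 + (-3 + 28²))*(-353 + 1200) = (2916 + (-3 + 784))*847 = (2916 + 781)*847 = 3697*847 = 3131359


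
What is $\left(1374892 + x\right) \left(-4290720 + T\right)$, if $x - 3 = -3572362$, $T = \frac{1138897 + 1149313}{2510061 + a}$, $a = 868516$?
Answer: $\frac{31855636658517556410}{3378577} \approx 9.4287 \cdot 10^{12}$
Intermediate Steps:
$T = \frac{2288210}{3378577}$ ($T = \frac{1138897 + 1149313}{2510061 + 868516} = \frac{2288210}{3378577} \approx 0.67727$)
$x = -3572359$ ($x = 3 - 3572362 = -3572359$)
$\left(1374892 + x\right) \left(-4290720 + T\right) = \left(1374892 - 3572359\right) \left(-4290720 + \frac{2288210}{3378577}\right) = \left(-2197467\right) \left(- \frac{14496525617230}{3378577}\right) = \frac{31855636658517556410}{3378577}$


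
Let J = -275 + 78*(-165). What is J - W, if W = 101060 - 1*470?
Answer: -113735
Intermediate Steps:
J = -13145 (J = -275 - 12870 = -13145)
W = 100590 (W = 101060 - 470 = 100590)
J - W = -13145 - 1*100590 = -13145 - 100590 = -113735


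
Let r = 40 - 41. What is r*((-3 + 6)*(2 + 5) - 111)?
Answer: 90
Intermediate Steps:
r = -1
r*((-3 + 6)*(2 + 5) - 111) = -((-3 + 6)*(2 + 5) - 111) = -(3*7 - 111) = -(21 - 111) = -1*(-90) = 90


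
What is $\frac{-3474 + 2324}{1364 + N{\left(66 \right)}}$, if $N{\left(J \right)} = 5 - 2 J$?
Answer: $- \frac{1150}{1237} \approx -0.92967$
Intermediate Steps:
$\frac{-3474 + 2324}{1364 + N{\left(66 \right)}} = \frac{-3474 + 2324}{1364 + \left(5 - 132\right)} = - \frac{1150}{1364 + \left(5 - 132\right)} = - \frac{1150}{1364 - 127} = - \frac{1150}{1237}$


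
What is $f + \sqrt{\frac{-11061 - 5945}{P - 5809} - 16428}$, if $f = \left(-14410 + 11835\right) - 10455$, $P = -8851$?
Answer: $-13030 + \frac{i \sqrt{882596042210}}{7330} \approx -13030.0 + 128.17 i$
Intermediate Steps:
$f = -13030$ ($f = -2575 - 10455 = -13030$)
$f + \sqrt{\frac{-11061 - 5945}{P - 5809} - 16428} = -13030 + \sqrt{\frac{-11061 - 5945}{-8851 - 5809} - 16428} = -13030 + \sqrt{- \frac{17006}{-14660} - 16428} = -13030 + \sqrt{\left(-17006\right) \left(- \frac{1}{14660}\right) - 16428} = -13030 + \sqrt{\frac{8503}{7330} - 16428} = -13030 + \sqrt{- \frac{120408737}{7330}} = -13030 + \frac{i \sqrt{882596042210}}{7330}$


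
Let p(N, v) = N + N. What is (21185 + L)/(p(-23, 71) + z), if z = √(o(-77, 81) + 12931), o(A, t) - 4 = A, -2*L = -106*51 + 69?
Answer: 1097261/10742 + 47707*√12858/21484 ≈ 353.95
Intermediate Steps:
L = 5337/2 (L = -(-106*51 + 69)/2 = -(-5406 + 69)/2 = -½*(-5337) = 5337/2 ≈ 2668.5)
o(A, t) = 4 + A
p(N, v) = 2*N
z = √12858 (z = √((4 - 77) + 12931) = √(-73 + 12931) = √12858 ≈ 113.39)
(21185 + L)/(p(-23, 71) + z) = (21185 + 5337/2)/(2*(-23) + √12858) = 47707/(2*(-46 + √12858))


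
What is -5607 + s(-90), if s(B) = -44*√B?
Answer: -5607 - 132*I*√10 ≈ -5607.0 - 417.42*I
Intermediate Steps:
-5607 + s(-90) = -5607 - 132*I*√10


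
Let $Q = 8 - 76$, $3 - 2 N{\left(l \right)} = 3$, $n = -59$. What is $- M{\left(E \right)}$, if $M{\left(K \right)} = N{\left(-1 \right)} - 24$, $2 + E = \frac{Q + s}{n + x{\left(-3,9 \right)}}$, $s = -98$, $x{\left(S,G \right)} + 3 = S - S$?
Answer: $24$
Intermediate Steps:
$x{\left(S,G \right)} = -3$ ($x{\left(S,G \right)} = -3 + \left(S - S\right) = -3 + 0 = -3$)
$N{\left(l \right)} = 0$ ($N{\left(l \right)} = \frac{3}{2} - \frac{3}{2} = 0$)
$Q = -68$
$E = \frac{21}{31}$ ($E = -2 + \frac{-68 - 98}{-59 - 3} = -2 - \frac{166}{-62} = -2 - - \frac{83}{31} = -2 + \frac{83}{31} = \frac{21}{31} \approx 0.67742$)
$M{\left(K \right)} = -24$ ($M{\left(K \right)} = 0 - 24 = -24$)
$- M{\left(E \right)} = \left(-1\right) \left(-24\right) = 24$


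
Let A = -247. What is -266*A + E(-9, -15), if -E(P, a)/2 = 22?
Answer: 65658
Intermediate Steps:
E(P, a) = -44 (E(P, a) = -2*22 = -44)
-266*A + E(-9, -15) = -266*(-247) - 44 = 65702 - 44 = 65658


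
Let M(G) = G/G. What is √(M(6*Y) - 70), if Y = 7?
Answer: I*√69 ≈ 8.3066*I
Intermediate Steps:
M(G) = 1
√(M(6*Y) - 70) = √(1 - 70) = √(-69) = I*√69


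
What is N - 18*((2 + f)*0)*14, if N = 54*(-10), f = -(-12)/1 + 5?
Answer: -540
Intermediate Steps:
f = 17 (f = -(-12) + 5 = -4*(-3) + 5 = 12 + 5 = 17)
N = -540
N - 18*((2 + f)*0)*14 = -540 - 18*((2 + 17)*0)*14 = -540 - 18*(19*0)*14 = -540 - 18*0*14 = -540 - 0*14 = -540 - 1*0 = -540 + 0 = -540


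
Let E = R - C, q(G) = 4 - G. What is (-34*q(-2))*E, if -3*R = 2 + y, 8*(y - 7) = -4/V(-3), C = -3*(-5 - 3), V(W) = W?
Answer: 16558/3 ≈ 5519.3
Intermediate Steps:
C = 24 (C = -3*(-8) = 24)
y = 43/6 (y = 7 + (-4/(-3))/8 = 7 + (-4*(-1/3))/8 = 7 + (1/8)*(4/3) = 7 + 1/6 = 43/6 ≈ 7.1667)
R = -55/18 (R = -(2 + 43/6)/3 = -1/3*55/6 = -55/18 ≈ -3.0556)
E = -487/18 (E = -55/18 - 1*24 = -55/18 - 24 = -487/18 ≈ -27.056)
(-34*q(-2))*E = -34*(4 - 1*(-2))*(-487/18) = -34*(4 + 2)*(-487/18) = -34*6*(-487/18) = -204*(-487/18) = 16558/3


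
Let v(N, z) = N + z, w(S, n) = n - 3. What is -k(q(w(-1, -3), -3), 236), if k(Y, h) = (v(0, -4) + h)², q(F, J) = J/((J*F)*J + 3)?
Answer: -53824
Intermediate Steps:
w(S, n) = -3 + n
q(F, J) = J/(3 + F*J²) (q(F, J) = J/((F*J)*J + 3) = J/(F*J² + 3) = J/(3 + F*J²))
k(Y, h) = (-4 + h)² (k(Y, h) = ((0 - 4) + h)² = (-4 + h)²)
-k(q(w(-1, -3), -3), 236) = -(-4 + 236)² = -1*232² = -1*53824 = -53824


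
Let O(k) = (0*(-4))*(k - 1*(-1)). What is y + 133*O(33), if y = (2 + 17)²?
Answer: 361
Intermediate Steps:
O(k) = 0 (O(k) = 0*(k + 1) = 0*(1 + k) = 0)
y = 361 (y = 19² = 361)
y + 133*O(33) = 361 + 133*0 = 361 + 0 = 361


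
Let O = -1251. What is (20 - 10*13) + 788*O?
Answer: -985898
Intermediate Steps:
(20 - 10*13) + 788*O = (20 - 10*13) + 788*(-1251) = (20 - 130) - 985788 = -110 - 985788 = -985898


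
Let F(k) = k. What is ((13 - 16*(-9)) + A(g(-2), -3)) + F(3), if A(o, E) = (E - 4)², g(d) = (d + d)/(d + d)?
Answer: 209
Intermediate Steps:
g(d) = 1 (g(d) = (2*d)/((2*d)) = (2*d)*(1/(2*d)) = 1)
A(o, E) = (-4 + E)²
((13 - 16*(-9)) + A(g(-2), -3)) + F(3) = ((13 - 16*(-9)) + (-4 - 3)²) + 3 = ((13 + 144) + (-7)²) + 3 = (157 + 49) + 3 = 206 + 3 = 209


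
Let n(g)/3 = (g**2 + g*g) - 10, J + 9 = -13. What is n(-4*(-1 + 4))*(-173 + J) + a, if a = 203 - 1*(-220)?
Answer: -162207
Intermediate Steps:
J = -22 (J = -9 - 13 = -22)
n(g) = -30 + 6*g**2 (n(g) = 3*((g**2 + g*g) - 10) = 3*((g**2 + g**2) - 10) = 3*(2*g**2 - 10) = 3*(-10 + 2*g**2) = -30 + 6*g**2)
a = 423 (a = 203 + 220 = 423)
n(-4*(-1 + 4))*(-173 + J) + a = (-30 + 6*(-4*(-1 + 4))**2)*(-173 - 22) + 423 = (-30 + 6*(-4*3)**2)*(-195) + 423 = (-30 + 6*(-12)**2)*(-195) + 423 = (-30 + 6*144)*(-195) + 423 = (-30 + 864)*(-195) + 423 = 834*(-195) + 423 = -162630 + 423 = -162207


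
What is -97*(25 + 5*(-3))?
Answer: -970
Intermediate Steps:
-97*(25 + 5*(-3)) = -97*(25 - 15) = -97*10 = -970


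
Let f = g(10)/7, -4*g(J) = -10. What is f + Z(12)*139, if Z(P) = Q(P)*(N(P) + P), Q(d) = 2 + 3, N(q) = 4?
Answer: 155685/14 ≈ 11120.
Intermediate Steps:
Q(d) = 5
g(J) = 5/2 (g(J) = -¼*(-10) = 5/2)
f = 5/14 (f = (5/2)/7 = (5/2)*(⅐) = 5/14 ≈ 0.35714)
Z(P) = 20 + 5*P (Z(P) = 5*(4 + P) = 20 + 5*P)
f + Z(12)*139 = 5/14 + (20 + 5*12)*139 = 5/14 + (20 + 60)*139 = 5/14 + 80*139 = 5/14 + 11120 = 155685/14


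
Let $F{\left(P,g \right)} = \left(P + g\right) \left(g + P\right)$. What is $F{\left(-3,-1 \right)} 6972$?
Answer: $111552$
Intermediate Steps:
$F{\left(P,g \right)} = \left(P + g\right)^{2}$ ($F{\left(P,g \right)} = \left(P + g\right) \left(P + g\right) = \left(P + g\right)^{2}$)
$F{\left(-3,-1 \right)} 6972 = \left(-3 - 1\right)^{2} \cdot 6972 = \left(-4\right)^{2} \cdot 6972 = 16 \cdot 6972 = 111552$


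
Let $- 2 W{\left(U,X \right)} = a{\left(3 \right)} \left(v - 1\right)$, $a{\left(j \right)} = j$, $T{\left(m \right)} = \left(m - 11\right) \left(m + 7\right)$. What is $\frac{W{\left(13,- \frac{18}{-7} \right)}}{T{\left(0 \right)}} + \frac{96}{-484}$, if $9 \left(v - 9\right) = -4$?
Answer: $- \frac{130}{2541} \approx -0.051161$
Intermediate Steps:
$T{\left(m \right)} = \left(-11 + m\right) \left(7 + m\right)$
$v = \frac{77}{9}$ ($v = 9 + \frac{1}{9} \left(-4\right) = 9 - \frac{4}{9} = \frac{77}{9} \approx 8.5556$)
$W{\left(U,X \right)} = - \frac{34}{3}$ ($W{\left(U,X \right)} = - \frac{3 \left(\frac{77}{9} - 1\right)}{2} = - \frac{3 \cdot \frac{68}{9}}{2} = \left(- \frac{1}{2}\right) \frac{68}{3} = - \frac{34}{3}$)
$\frac{W{\left(13,- \frac{18}{-7} \right)}}{T{\left(0 \right)}} + \frac{96}{-484} = - \frac{34}{3 \left(-77 + 0^{2} - 0\right)} + \frac{96}{-484} = - \frac{34}{3 \left(-77 + 0 + 0\right)} + 96 \left(- \frac{1}{484}\right) = - \frac{34}{3 \left(-77\right)} - \frac{24}{121} = \left(- \frac{34}{3}\right) \left(- \frac{1}{77}\right) - \frac{24}{121} = \frac{34}{231} - \frac{24}{121} = - \frac{130}{2541}$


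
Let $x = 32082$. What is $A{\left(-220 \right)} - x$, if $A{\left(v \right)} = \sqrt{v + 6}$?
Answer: $-32082 + i \sqrt{214} \approx -32082.0 + 14.629 i$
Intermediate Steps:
$A{\left(v \right)} = \sqrt{6 + v}$
$A{\left(-220 \right)} - x = \sqrt{6 - 220} - 32082 = \sqrt{-214} - 32082 = i \sqrt{214} - 32082 = -32082 + i \sqrt{214}$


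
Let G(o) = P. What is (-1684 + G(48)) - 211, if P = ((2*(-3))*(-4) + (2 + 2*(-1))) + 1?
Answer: -1870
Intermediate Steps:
P = 25 (P = (-6*(-4) + (2 - 2)) + 1 = (24 + 0) + 1 = 24 + 1 = 25)
G(o) = 25
(-1684 + G(48)) - 211 = (-1684 + 25) - 211 = -1659 - 211 = -1870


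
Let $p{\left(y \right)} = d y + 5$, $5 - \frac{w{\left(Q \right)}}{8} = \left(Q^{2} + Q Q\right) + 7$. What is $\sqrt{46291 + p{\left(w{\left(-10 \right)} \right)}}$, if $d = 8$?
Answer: $2 \sqrt{8342} \approx 182.67$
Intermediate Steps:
$w{\left(Q \right)} = -16 - 16 Q^{2}$ ($w{\left(Q \right)} = 40 - 8 \left(\left(Q^{2} + Q Q\right) + 7\right) = 40 - 8 \left(\left(Q^{2} + Q^{2}\right) + 7\right) = 40 - 8 \left(2 Q^{2} + 7\right) = 40 - 8 \left(7 + 2 Q^{2}\right) = 40 - \left(56 + 16 Q^{2}\right) = -16 - 16 Q^{2}$)
$p{\left(y \right)} = 5 + 8 y$ ($p{\left(y \right)} = 8 y + 5 = 5 + 8 y$)
$\sqrt{46291 + p{\left(w{\left(-10 \right)} \right)}} = \sqrt{46291 + \left(5 + 8 \left(-16 - 16 \left(-10\right)^{2}\right)\right)} = \sqrt{46291 + \left(5 + 8 \left(-16 - 1600\right)\right)} = \sqrt{46291 + \left(5 + 8 \left(-1616\right)\right)} = \sqrt{46291 + \left(5 - 12928\right)} = \sqrt{46291 - 12923} = \sqrt{33368} = 2 \sqrt{8342}$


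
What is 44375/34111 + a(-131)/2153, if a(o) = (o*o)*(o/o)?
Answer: 680918246/73440983 ≈ 9.2716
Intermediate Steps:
a(o) = o² (a(o) = o²*1 = o²)
44375/34111 + a(-131)/2153 = 44375/34111 + (-131)²/2153 = 44375*(1/34111) + 17161*(1/2153) = 44375/34111 + 17161/2153 = 680918246/73440983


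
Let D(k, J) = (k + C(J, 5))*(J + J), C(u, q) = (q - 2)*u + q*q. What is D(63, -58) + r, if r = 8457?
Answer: 18433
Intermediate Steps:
C(u, q) = q² + u*(-2 + q) (C(u, q) = (-2 + q)*u + q² = u*(-2 + q) + q² = q² + u*(-2 + q))
D(k, J) = 2*J*(25 + k + 3*J) (D(k, J) = (k + (5² - 2*J + 5*J))*(J + J) = (k + (25 - 2*J + 5*J))*(2*J) = (k + (25 + 3*J))*(2*J) = (25 + k + 3*J)*(2*J) = 2*J*(25 + k + 3*J))
D(63, -58) + r = 2*(-58)*(25 + 63 + 3*(-58)) + 8457 = 2*(-58)*(25 + 63 - 174) + 8457 = 2*(-58)*(-86) + 8457 = 9976 + 8457 = 18433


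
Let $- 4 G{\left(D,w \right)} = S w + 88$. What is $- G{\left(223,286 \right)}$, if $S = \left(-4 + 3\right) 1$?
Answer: $- \frac{99}{2} \approx -49.5$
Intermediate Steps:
$S = -1$ ($S = \left(-1\right) 1 = -1$)
$G{\left(D,w \right)} = -22 + \frac{w}{4}$ ($G{\left(D,w \right)} = - \frac{- w + 88}{4} = - \frac{88 - w}{4} = -22 + \frac{w}{4}$)
$- G{\left(223,286 \right)} = - (-22 + \frac{1}{4} \cdot 286) = - (-22 + \frac{143}{2}) = \left(-1\right) \frac{99}{2} = - \frac{99}{2}$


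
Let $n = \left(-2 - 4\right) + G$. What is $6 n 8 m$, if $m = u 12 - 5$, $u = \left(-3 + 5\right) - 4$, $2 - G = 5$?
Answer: $12528$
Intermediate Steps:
$G = -3$ ($G = 2 - 5 = -3$)
$u = -2$ ($u = 2 - 4 = -2$)
$n = -9$ ($n = \left(-2 - 4\right) - 3 = -6 - 3 = -9$)
$m = -29$ ($m = \left(-2\right) 12 - 5 = -24 - 5 = -29$)
$6 n 8 m = 6 \left(-9\right) 8 \left(-29\right) = \left(-54\right) 8 \left(-29\right) = \left(-432\right) \left(-29\right) = 12528$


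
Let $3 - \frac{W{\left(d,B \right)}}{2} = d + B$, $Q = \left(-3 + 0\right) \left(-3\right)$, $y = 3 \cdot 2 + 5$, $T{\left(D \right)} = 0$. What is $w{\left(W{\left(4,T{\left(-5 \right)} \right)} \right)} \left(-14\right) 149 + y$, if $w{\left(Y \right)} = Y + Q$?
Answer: $-14591$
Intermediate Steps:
$y = 11$ ($y = 6 + 5 = 11$)
$Q = 9$ ($Q = \left(-3\right) \left(-3\right) = 9$)
$W{\left(d,B \right)} = 6 - 2 B - 2 d$ ($W{\left(d,B \right)} = 6 - 2 \left(d + B\right) = 6 - 2 \left(B + d\right) = 6 - \left(2 B + 2 d\right) = 6 - 2 B - 2 d$)
$w{\left(Y \right)} = 9 + Y$ ($w{\left(Y \right)} = Y + 9 = 9 + Y$)
$w{\left(W{\left(4,T{\left(-5 \right)} \right)} \right)} \left(-14\right) 149 + y = \left(9 - 2\right) \left(-14\right) 149 + 11 = 7 \left(-14\right) 149 + 11 = \left(-98\right) 149 + 11 = -14602 + 11 = -14591$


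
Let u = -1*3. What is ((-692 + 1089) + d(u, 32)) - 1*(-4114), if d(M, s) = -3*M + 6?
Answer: 4526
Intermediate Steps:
u = -3
d(M, s) = 6 - 3*M
((-692 + 1089) + d(u, 32)) - 1*(-4114) = ((-692 + 1089) + (6 - 3*(-3))) - 1*(-4114) = (397 + (6 + 9)) + 4114 = (397 + 15) + 4114 = 412 + 4114 = 4526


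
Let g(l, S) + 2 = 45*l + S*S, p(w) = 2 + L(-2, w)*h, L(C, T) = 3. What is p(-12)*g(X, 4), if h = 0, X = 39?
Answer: 3538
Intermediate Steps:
p(w) = 2 (p(w) = 2 + 3*0 = 2 + 0 = 2)
g(l, S) = -2 + S² + 45*l (g(l, S) = -2 + (45*l + S*S) = -2 + (45*l + S²) = -2 + (S² + 45*l) = -2 + S² + 45*l)
p(-12)*g(X, 4) = 2*(-2 + 4² + 45*39) = 2*(-2 + 16 + 1755) = 2*1769 = 3538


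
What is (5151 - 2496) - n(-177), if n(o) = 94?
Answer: 2561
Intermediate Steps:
(5151 - 2496) - n(-177) = (5151 - 2496) - 1*94 = 2655 - 94 = 2561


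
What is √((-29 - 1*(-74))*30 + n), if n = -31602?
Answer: 2*I*√7563 ≈ 173.93*I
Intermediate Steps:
√((-29 - 1*(-74))*30 + n) = √((-29 - 1*(-74))*30 - 31602) = √((-29 + 74)*30 - 31602) = √(45*30 - 31602) = √(1350 - 31602) = √(-30252) = 2*I*√7563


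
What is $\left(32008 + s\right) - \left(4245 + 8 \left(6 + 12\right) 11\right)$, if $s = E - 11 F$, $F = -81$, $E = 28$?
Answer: $27098$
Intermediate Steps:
$s = 919$ ($s = 28 - -891 = 28 + 891 = 919$)
$\left(32008 + s\right) - \left(4245 + 8 \left(6 + 12\right) 11\right) = \left(32008 + 919\right) - \left(4245 + 8 \left(6 + 12\right) 11\right) = 32927 - \left(4245 + 8 \cdot 18 \cdot 11\right) = 32927 - \left(4245 + 144 \cdot 11\right) = 32927 - 5829 = 27098$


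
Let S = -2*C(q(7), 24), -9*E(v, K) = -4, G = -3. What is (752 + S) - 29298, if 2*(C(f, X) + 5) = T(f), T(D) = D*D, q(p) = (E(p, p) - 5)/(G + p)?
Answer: -36984337/1296 ≈ -28537.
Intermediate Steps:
E(v, K) = 4/9 (E(v, K) = -⅑*(-4) = 4/9)
q(p) = -41/(9*(-3 + p)) (q(p) = (4/9 - 5)/(-3 + p) = -41/(9*(-3 + p)))
T(D) = D²
C(f, X) = -5 + f²/2
S = 11279/1296 (S = -2*(-5 + (-41/(-27 + 9*7))²/2) = -2*(-5 + (-41/(-27 + 63))²/2) = -2*(-5 + (-41/36)²/2) = -2*(-5 + (½)*(1681/1296)) = -2*(-5 + 1681/2592) = -2*(-11279/2592) = 11279/1296 ≈ 8.7029)
(752 + S) - 29298 = (752 + 11279/1296) - 29298 = 985871/1296 - 29298 = -36984337/1296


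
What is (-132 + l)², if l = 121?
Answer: 121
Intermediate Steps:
(-132 + l)² = (-132 + 121)² = (-11)² = 121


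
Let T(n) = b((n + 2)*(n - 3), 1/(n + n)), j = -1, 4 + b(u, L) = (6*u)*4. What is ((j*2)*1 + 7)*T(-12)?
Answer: 17980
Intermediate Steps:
b(u, L) = -4 + 24*u (b(u, L) = -4 + (6*u)*4 = -4 + 24*u)
T(n) = -4 + 24*(-3 + n)*(2 + n) (T(n) = -4 + 24*((n + 2)*(n - 3)) = -4 + 24*((2 + n)*(-3 + n)) = -4 + 24*((-3 + n)*(2 + n)) = -4 + 24*(-3 + n)*(2 + n))
((j*2)*1 + 7)*T(-12) = (-1*2*1 + 7)*(-148 - 24*(-12) + 24*(-12)**2) = (-2*1 + 7)*(-148 + 288 + 24*144) = (-2 + 7)*(-148 + 288 + 3456) = 5*3596 = 17980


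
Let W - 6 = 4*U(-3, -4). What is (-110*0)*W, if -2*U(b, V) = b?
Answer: 0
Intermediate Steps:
U(b, V) = -b/2
W = 12 (W = 6 + 4*(-1/2*(-3)) = 6 + 4*(3/2) = 6 + 6 = 12)
(-110*0)*W = -110*0*12 = 0*12 = 0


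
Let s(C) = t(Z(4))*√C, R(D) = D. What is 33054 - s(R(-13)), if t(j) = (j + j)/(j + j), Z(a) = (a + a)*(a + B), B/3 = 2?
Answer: 33054 - I*√13 ≈ 33054.0 - 3.6056*I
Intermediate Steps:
B = 6 (B = 3*2 = 6)
Z(a) = 2*a*(6 + a) (Z(a) = (a + a)*(a + 6) = (2*a)*(6 + a) = 2*a*(6 + a))
t(j) = 1 (t(j) = (2*j)/((2*j)) = (2*j)*(1/(2*j)) = 1)
s(C) = √C (s(C) = 1*√C = √C)
33054 - s(R(-13)) = 33054 - √(-13) = 33054 - I*√13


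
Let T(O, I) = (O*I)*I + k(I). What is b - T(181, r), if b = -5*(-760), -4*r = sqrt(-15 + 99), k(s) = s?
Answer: 11399/4 + sqrt(21)/2 ≈ 2852.0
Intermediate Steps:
r = -sqrt(21)/2 (r = -sqrt(-15 + 99)/4 = -sqrt(21)/2 ≈ -2.2913)
b = 3800
T(O, I) = I + O*I**2 (T(O, I) = (O*I)*I + I = (I*O)*I + I = O*I**2 + I = I + O*I**2)
b - T(181, r) = 3800 - (-sqrt(21)/2)*(1 - sqrt(21)/2*181) = 3800 - (-sqrt(21)/2)*(1 - 181*sqrt(21)/2) = 3800 - (-1)*sqrt(21)*(1 - 181*sqrt(21)/2)/2 = 3800 + sqrt(21)*(1 - 181*sqrt(21)/2)/2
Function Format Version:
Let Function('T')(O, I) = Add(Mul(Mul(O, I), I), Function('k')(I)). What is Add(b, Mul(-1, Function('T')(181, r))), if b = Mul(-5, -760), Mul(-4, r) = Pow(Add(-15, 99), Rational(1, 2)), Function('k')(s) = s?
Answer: Add(Rational(11399, 4), Mul(Rational(1, 2), Pow(21, Rational(1, 2)))) ≈ 2852.0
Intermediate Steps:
r = Mul(Rational(-1, 2), Pow(21, Rational(1, 2))) (r = Mul(Rational(-1, 4), Pow(Add(-15, 99), Rational(1, 2))) = Mul(Rational(-1, 4), Pow(84, Rational(1, 2))) = Mul(Rational(-1, 4), Mul(2, Pow(21, Rational(1, 2)))) = Mul(Rational(-1, 2), Pow(21, Rational(1, 2))) ≈ -2.2913)
b = 3800
Function('T')(O, I) = Add(I, Mul(O, Pow(I, 2))) (Function('T')(O, I) = Add(Mul(Mul(O, I), I), I) = Add(Mul(Mul(I, O), I), I) = Add(Mul(O, Pow(I, 2)), I) = Add(I, Mul(O, Pow(I, 2))))
Add(b, Mul(-1, Function('T')(181, r))) = Add(3800, Mul(-1, Mul(Mul(Rational(-1, 2), Pow(21, Rational(1, 2))), Add(1, Mul(Mul(Rational(-1, 2), Pow(21, Rational(1, 2))), 181))))) = Add(3800, Mul(-1, Mul(Mul(Rational(-1, 2), Pow(21, Rational(1, 2))), Add(1, Mul(Rational(-181, 2), Pow(21, Rational(1, 2))))))) = Add(3800, Mul(-1, Mul(Rational(-1, 2), Pow(21, Rational(1, 2)), Add(1, Mul(Rational(-181, 2), Pow(21, Rational(1, 2))))))) = Add(3800, Mul(Rational(1, 2), Pow(21, Rational(1, 2)), Add(1, Mul(Rational(-181, 2), Pow(21, Rational(1, 2))))))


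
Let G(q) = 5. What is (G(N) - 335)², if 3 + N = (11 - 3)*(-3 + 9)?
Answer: 108900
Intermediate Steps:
N = 45 (N = -3 + (11 - 3)*(-3 + 9) = -3 + 8*6 = -3 + 48 = 45)
(G(N) - 335)² = (5 - 335)² = (-330)² = 108900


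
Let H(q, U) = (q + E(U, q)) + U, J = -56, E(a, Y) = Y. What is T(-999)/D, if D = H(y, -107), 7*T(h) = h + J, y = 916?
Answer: -211/2415 ≈ -0.087371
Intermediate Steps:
H(q, U) = U + 2*q (H(q, U) = (q + q) + U = 2*q + U = U + 2*q)
T(h) = -8 + h/7 (T(h) = (h - 56)/7 = (-56 + h)/7 = -8 + h/7)
D = 1725 (D = -107 + 2*916 = -107 + 1832 = 1725)
T(-999)/D = (-8 + (⅐)*(-999))/1725 = (-8 - 999/7)*(1/1725) = -1055/7*1/1725 = -211/2415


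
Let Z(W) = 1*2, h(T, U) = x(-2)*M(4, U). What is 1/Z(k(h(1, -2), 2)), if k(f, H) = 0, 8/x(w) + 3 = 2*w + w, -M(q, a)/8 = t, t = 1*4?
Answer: 1/2 ≈ 0.50000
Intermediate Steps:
t = 4
M(q, a) = -32 (M(q, a) = -8*4 = -32)
x(w) = 8/(-3 + 3*w) (x(w) = 8/(-3 + (2*w + w)) = 8/(-3 + 3*w))
h(T, U) = 256/9 (h(T, U) = (8/(3*(-1 - 2)))*(-32) = ((8/3)/(-3))*(-32) = ((8/3)*(-1/3))*(-32) = -8/9*(-32) = 256/9)
Z(W) = 2
1/Z(k(h(1, -2), 2)) = 1/2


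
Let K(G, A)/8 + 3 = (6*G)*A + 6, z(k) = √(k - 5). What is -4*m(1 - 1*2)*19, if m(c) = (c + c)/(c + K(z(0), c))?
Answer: 3496/12049 + 7296*I*√5/12049 ≈ 0.29015 + 1.354*I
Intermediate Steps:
z(k) = √(-5 + k)
K(G, A) = 24 + 48*A*G (K(G, A) = -24 + 8*((6*G)*A + 6) = -24 + 8*(6*A*G + 6) = -24 + 8*(6 + 6*A*G) = -24 + (48 + 48*A*G) = 24 + 48*A*G)
m(c) = 2*c/(24 + c + 48*I*c*√5) (m(c) = (c + c)/(c + (24 + 48*c*√(-5 + 0))) = (2*c)/(c + (24 + 48*c*√(-5))) = (2*c)/(c + (24 + 48*c*(I*√5))) = (2*c)/(c + (24 + 48*I*c*√5)) = (2*c)/(24 + c + 48*I*c*√5) = 2*c/(24 + c + 48*I*c*√5))
-4*m(1 - 1*2)*19 = -8*(1 - 1*2)/(24 + (1 - 1*2) + 48*I*(1 - 1*2)*√5)*19 = -8*(1 - 2)/(24 + (1 - 2) + 48*I*(1 - 2)*√5)*19 = -8*(-1)/(24 - 1 + 48*I*(-1)*√5)*19 = -8*(-1)/(24 - 1 - 48*I*√5)*19 = -8*(-1)/(23 - 48*I*√5)*19 = -(-8)/(23 - 48*I*√5)*19 = (8/(23 - 48*I*√5))*19 = 152/(23 - 48*I*√5)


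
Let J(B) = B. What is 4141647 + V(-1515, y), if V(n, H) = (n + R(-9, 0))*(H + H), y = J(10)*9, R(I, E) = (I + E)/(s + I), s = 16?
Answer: 27081009/7 ≈ 3.8687e+6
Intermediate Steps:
R(I, E) = (E + I)/(16 + I) (R(I, E) = (I + E)/(16 + I) = (E + I)/(16 + I))
y = 90 (y = 10*9 = 90)
V(n, H) = 2*H*(-9/7 + n) (V(n, H) = (n + (0 - 9)/(16 - 9))*(H + H) = (n - 9/7)*(2*H) = (-9/7 + n)*(2*H) = 2*H*(-9/7 + n))
4141647 + V(-1515, y) = 4141647 + (2/7)*90*(-9 + 7*(-1515)) = 4141647 + (2/7)*90*(-9 - 10605) = 4141647 + (2/7)*90*(-10614) = 4141647 - 1910520/7 = 27081009/7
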